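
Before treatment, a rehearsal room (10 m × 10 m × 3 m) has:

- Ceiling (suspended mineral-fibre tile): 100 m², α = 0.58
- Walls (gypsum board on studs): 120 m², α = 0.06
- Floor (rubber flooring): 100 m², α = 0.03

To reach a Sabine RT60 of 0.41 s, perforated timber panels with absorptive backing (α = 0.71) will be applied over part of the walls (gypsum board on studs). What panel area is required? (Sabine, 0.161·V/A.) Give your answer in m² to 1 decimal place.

A₁ = Σ Sᵢαᵢ = 100·0.58 + 120·0.06 + 100·0.03 = 68.200 sabins.
Required A₂ = 0.161·300/0.41 = 117.805 sabins.
ΔA needed = 117.805 − 68.200 = 49.605 sabins.
Each m² of panel replacing the walls (gypsum board on studs) adds (0.71 − 0.06) = 0.65 sabins.
Panel area = 49.605 / 0.65 = 76.3 m².

76.3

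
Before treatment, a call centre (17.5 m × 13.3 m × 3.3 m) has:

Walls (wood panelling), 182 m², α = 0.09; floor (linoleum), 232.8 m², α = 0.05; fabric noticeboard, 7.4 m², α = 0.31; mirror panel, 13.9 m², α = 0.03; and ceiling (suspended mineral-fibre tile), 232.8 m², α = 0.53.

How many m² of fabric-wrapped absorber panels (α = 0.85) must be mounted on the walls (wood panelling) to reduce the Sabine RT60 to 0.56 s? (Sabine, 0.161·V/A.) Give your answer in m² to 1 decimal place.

87.8

A₁ = Σ Sᵢαᵢ = 182*0.09 + 232.8*0.05 + 7.4*0.31 + 13.9*0.03 + 232.8*0.53 = 154.115 sabins.
V = 768.075 m³. Target absorption A₂ = 0.161 × 768.075 / 0.56 = 220.822 sabins.
ΔA needed = 220.822 − 154.115 = 66.707 sabins.
Each m² of panel replacing the walls (wood panelling) adds (0.85 − 0.09) = 0.76 sabins.
Panel area = 66.707 / 0.76 = 87.8 m².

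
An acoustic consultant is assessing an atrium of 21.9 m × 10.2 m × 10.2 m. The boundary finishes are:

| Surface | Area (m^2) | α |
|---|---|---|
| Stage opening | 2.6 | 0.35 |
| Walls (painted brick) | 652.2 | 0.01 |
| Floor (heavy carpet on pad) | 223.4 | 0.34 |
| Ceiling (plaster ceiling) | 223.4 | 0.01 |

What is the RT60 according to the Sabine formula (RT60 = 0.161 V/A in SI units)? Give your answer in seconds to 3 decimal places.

A = Σ Sᵢαᵢ = 2.6*0.35 + 652.2*0.01 + 223.4*0.34 + 223.4*0.01 = 85.622 sabins.
V = 21.9·10.2·10.2 = 2278.476 m³.
RT60 = 0.161 · V / A = 0.161 × 2278.476 / 85.622 = 4.284 s.

4.284 s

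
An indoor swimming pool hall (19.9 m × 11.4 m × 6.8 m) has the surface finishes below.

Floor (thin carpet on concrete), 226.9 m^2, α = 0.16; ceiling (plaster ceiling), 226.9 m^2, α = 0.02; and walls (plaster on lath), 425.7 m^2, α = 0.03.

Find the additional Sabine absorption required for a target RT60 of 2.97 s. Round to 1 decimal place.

A₁ = Σ Sᵢαᵢ = 226.9*0.16 + 226.9*0.02 + 425.7*0.03 = 53.613 sabins.
Target A₂ = 0.161·1542.648/2.97 = 83.625 sabins (V = 1542.648 m³).
Additional absorption ΔA = 83.625 − 53.613 = 30.0 sabins.

30.0 sabins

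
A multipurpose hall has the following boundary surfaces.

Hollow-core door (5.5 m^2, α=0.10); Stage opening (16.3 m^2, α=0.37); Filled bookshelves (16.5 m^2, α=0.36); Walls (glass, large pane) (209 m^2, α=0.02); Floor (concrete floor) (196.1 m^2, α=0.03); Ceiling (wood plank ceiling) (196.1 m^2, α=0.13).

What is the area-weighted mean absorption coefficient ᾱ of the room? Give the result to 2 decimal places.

Total surface area S = 639.5 m^2.
Weighted sum Σ Sα = 48.077.
ᾱ = A/S = 0.08.

0.08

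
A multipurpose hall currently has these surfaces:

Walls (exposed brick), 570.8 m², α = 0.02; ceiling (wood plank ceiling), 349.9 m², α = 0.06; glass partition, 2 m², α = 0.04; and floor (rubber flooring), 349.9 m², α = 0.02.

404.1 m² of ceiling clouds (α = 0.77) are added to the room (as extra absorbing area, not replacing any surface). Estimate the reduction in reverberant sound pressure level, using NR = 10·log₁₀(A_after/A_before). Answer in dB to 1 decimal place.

Equivalent absorption area: A_before = 570.8×0.02 + 349.9×0.06 + 2×0.04 + 349.9×0.02 = 39.488 m².
Treatment contributes 404.1·0.77 = 311.157 sabins.
A_after = 39.488 + 311.157 = 350.645 sabins.
Reduction = 10 log₁₀(A_after/A_before) = 10 log₁₀(8.8798) = 9.5 dB.

9.5 dB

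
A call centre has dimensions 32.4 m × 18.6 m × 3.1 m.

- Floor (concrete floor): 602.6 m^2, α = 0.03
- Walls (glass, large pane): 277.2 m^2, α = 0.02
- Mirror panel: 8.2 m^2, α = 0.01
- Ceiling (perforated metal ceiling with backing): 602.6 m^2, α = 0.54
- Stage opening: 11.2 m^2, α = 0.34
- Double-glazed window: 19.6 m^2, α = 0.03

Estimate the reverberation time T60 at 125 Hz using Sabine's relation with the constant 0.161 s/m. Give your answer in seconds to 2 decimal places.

A = Σ Sᵢαᵢ = 602.6·0.03 + 277.2·0.02 + 8.2·0.01 + 602.6·0.54 + 11.2·0.34 + 19.6·0.03 = 353.504 sabins.
Volume V = 32.4 × 18.6 × 3.1 = 1868.184 m³.
Sabine: RT60 = 0.161 × 1868.184 / 353.504 = 0.85 s.

0.85 s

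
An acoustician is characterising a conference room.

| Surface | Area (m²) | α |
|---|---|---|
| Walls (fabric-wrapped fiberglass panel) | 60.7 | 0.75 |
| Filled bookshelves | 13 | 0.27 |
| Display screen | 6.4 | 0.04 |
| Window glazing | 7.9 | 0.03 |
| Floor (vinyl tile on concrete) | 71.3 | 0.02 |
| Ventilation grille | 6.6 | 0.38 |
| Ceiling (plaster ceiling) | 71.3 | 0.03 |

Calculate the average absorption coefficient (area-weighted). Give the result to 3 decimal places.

0.234

Total surface area S = 237.2 m².
A = 60.7*0.75 + 13*0.27 + 6.4*0.04 + 7.9*0.03 + 71.3*0.02 + 6.6*0.38 + 71.3*0.03 = 55.601 sabins.
ᾱ = 55.601 / 237.2 = 0.234.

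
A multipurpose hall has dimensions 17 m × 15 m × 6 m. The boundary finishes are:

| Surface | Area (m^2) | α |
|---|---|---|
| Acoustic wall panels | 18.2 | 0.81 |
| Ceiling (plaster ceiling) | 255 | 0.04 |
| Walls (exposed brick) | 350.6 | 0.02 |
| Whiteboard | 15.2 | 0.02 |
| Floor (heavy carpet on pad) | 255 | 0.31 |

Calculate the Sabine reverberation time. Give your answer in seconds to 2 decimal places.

Total absorption A = 18.2·0.81 + 255·0.04 + 350.6·0.02 + 15.2·0.02 + 255·0.31
  = 14.742 + 10.200 + 7.012 + 0.304 + 79.050 = 111.308 m^2 sabins.
Volume V = 17 × 15 × 6 = 1530 m³.
RT60 = 0.161 · V / A = 0.161 × 1530 / 111.308 = 2.21 s.

2.21 sec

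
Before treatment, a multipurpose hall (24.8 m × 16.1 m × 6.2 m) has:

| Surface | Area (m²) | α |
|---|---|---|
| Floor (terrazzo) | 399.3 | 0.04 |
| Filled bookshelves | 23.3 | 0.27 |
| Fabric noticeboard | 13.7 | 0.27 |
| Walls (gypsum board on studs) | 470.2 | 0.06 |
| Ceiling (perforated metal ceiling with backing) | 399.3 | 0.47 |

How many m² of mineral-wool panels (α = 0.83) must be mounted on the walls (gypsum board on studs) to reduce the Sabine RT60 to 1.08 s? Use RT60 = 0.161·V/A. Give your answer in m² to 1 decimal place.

Equivalent absorption area: A₁ = 399.3·0.04 + 23.3·0.27 + 13.7·0.27 + 470.2·0.06 + 399.3·0.47 = 241.845 m².
Required A₂ = 0.161·2475.536/1.08 = 369.038 sabins.
ΔA needed = 369.038 − 241.845 = 127.193 sabins.
Net gain per m²: Δα = 0.83 − 0.06 = 0.77.
Area = ΔA/Δα = 127.193/0.77 = 165.2 m².

165.2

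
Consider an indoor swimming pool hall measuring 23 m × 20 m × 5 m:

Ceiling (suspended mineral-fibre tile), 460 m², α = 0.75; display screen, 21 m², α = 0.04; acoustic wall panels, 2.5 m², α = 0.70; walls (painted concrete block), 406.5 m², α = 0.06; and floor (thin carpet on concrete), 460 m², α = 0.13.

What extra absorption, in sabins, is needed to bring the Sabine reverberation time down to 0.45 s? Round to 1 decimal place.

Equivalent absorption area: A₁ = 460*0.75 + 21*0.04 + 2.5*0.70 + 406.5*0.06 + 460*0.13 = 431.780 m².
For T = 0.45 s, need A₂ = 0.161·V/T = 0.161·2300/0.45 = 822.889 sabins.
Additional absorption ΔA = 822.889 − 431.780 = 391.1 sabins.

391.1 sabins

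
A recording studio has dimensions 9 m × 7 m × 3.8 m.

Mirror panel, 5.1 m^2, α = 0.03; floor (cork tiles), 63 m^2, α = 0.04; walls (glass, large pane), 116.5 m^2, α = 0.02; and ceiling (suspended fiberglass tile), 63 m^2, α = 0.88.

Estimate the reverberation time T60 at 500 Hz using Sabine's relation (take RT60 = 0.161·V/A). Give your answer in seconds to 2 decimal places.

A = Σ Sᵢαᵢ = 5.1*0.03 + 63*0.04 + 116.5*0.02 + 63*0.88 = 60.443 sabins.
Room volume: 239.4 m³.
Sabine: RT60 = 0.161 × 239.4 / 60.443 = 0.64 s.

0.64 sec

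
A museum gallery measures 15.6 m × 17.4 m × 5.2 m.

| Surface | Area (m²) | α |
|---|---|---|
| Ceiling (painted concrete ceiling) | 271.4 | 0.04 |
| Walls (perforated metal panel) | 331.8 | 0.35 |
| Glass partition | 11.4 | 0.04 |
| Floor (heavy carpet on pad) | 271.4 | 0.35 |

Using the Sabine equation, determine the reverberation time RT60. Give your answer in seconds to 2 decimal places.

1.02 s

A = Σ Sᵢαᵢ = 271.4×0.04 + 331.8×0.35 + 11.4×0.04 + 271.4×0.35 = 222.432 sabins.
Room volume: 1411.488 m³.
T = 0.161 V/A = 0.161·1411.488/222.432 = 1.02 s.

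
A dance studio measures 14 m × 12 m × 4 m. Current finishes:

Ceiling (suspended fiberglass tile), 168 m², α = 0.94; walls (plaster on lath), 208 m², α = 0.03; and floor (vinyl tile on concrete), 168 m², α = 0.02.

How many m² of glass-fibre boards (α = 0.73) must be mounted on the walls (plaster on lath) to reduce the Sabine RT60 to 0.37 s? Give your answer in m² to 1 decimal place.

178.4

Equivalent absorption area: A₁ = 168·0.94 + 208·0.03 + 168·0.02 = 167.520 m².
V = 672 m³. Target absorption A₂ = 0.161 × 672 / 0.37 = 292.411 sabins.
Absorption to add: 292.411 − 167.520 = 124.891 sabins.
Each m² of panel replacing the walls (plaster on lath) adds (0.73 − 0.03) = 0.70 sabins.
Area = ΔA/Δα = 124.891/0.70 = 178.4 m².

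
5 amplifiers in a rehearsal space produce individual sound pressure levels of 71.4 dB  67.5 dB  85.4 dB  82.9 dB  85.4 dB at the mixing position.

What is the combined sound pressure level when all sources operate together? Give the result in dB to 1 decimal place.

Σ 10^(Lᵢ/10) = 9.079e+08.
Combined level = 10 log₁₀(9.079e+08) = 89.6 dB.

89.6 dB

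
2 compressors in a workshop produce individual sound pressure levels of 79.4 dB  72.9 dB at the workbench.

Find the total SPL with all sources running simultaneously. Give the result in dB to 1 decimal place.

Σ 10^(Lᵢ/10) = 1.066e+08.
Combined level = 10 log₁₀(1.066e+08) = 80.3 dB.

80.3 dB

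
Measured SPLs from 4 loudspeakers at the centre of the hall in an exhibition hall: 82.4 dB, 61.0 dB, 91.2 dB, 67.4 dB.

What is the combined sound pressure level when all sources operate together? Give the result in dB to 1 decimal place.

91.8 dB

Converting to relative power and adding: 10^(82.4/10) + 10^(61.0/10) + 10^(91.2/10) + 10^(67.4/10) = 1.499e+09.
Back to dB: 10·log₁₀ Σ = 91.8 dB.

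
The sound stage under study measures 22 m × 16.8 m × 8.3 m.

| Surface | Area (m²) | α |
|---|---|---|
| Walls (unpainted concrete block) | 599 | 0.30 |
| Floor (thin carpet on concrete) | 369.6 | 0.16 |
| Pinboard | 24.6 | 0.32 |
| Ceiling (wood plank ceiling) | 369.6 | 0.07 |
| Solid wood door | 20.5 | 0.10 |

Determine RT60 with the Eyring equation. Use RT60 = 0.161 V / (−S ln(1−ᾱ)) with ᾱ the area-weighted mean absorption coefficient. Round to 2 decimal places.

1.61 s

Total surface area S = 599 + 369.6 + 24.6 + 369.6 + 20.5 = 1383.3 m².
Σ(Sᵢαᵢ) = 599·0.30 + 369.6·0.16 + 24.6·0.32 + 369.6·0.07 + 20.5·0.10 = 274.630.
Mean coefficient ᾱ = A/S = 0.1985.
Eyring denominator: −S ln(1−ᾱ) = 306.083.
V = 22 × 16.8 × 8.3 = 3067.68 m³.
RT60 = 0.161 × 3067.68 / 306.083 = 1.61 s.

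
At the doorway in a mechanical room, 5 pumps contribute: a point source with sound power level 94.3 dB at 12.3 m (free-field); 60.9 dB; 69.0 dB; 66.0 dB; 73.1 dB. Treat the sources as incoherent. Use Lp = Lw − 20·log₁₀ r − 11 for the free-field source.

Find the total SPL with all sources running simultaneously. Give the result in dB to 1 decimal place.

75.4 dB

Source at 12.3 m: Lp = 94.3 − 20·log₁₀(12.3) − 11 = 61.5 dB.
Σ 10^(Lᵢ/10) = 3.498e+07.
L_total = 10·log₁₀(3.498e+07) = 75.4 dB.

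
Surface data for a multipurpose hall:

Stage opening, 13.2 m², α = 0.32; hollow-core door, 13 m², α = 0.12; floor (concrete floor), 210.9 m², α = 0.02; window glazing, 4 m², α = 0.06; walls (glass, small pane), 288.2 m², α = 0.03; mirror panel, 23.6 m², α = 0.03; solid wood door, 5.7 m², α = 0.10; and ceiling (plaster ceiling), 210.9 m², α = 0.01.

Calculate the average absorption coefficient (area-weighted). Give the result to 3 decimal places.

Total surface area S = 769.5 m².
A = 13.2×0.32 + 13×0.12 + 210.9×0.02 + 4×0.06 + 288.2×0.03 + 23.6×0.03 + 5.7×0.10 + 210.9×0.01 = 22.275 sabins.
ᾱ = 22.275 / 769.5 = 0.029.

0.029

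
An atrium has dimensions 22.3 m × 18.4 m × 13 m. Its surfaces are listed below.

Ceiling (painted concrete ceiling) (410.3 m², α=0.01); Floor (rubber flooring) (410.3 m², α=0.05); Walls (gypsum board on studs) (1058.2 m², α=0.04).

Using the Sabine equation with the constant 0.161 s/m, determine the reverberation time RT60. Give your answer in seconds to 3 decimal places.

12.828 sec

A = Σ Sᵢαᵢ = 410.3×0.01 + 410.3×0.05 + 1058.2×0.04 = 66.946 sabins.
Room volume: 5334.16 m³.
Sabine: RT60 = 0.161 × 5334.16 / 66.946 = 12.828 s.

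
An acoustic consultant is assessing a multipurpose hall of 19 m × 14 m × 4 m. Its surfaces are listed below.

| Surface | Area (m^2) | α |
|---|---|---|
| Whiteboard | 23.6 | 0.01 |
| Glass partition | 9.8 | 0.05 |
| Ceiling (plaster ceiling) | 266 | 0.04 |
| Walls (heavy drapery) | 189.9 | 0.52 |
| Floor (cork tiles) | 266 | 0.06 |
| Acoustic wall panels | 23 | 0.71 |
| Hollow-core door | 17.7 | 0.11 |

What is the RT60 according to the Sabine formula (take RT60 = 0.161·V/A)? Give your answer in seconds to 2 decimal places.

Summing Sᵢαᵢ: 0.236 + 0.490 + 10.640 + 98.748 + 15.960 + 16.330 + 1.947 → A = 144.351 sabins.
Volume V = 19 × 14 × 4 = 1064 m³.
Sabine: RT60 = 0.161 × 1064 / 144.351 = 1.19 s.

1.19 sec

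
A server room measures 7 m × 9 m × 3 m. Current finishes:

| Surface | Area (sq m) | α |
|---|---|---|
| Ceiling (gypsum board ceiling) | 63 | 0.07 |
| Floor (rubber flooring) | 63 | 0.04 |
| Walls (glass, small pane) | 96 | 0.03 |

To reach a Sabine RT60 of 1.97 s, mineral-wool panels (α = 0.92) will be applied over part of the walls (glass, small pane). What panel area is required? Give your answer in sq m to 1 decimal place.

Total absorption A₁ = 63*0.07 + 63*0.04 + 96*0.03
  = 4.410 + 2.520 + 2.880 = 9.810 sq m sabins.
V = 189 m³. Target absorption A₂ = 0.161 × 189 / 1.97 = 15.446 sabins.
Absorption to add: 15.446 − 9.810 = 5.636 sabins.
Each sq m of panel replacing the walls (glass, small pane) adds (0.92 − 0.03) = 0.89 sabins.
Area = ΔA/Δα = 5.636/0.89 = 6.3 sq m.

6.3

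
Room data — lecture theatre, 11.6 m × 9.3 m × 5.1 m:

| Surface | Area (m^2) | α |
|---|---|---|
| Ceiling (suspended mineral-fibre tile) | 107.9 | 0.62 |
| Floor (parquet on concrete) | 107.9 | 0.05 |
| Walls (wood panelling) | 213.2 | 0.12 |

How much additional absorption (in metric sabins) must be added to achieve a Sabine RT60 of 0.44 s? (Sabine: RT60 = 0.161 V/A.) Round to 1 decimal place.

Equivalent absorption area: A₁ = 107.9×0.62 + 107.9×0.05 + 213.2×0.12 = 97.877 m^2.
For T = 0.44 s, need A₂ = 0.161·V/T = 0.161·550.188/0.44 = 201.319 sabins.
ΔA = A₂ − A₁ = 201.319 − 97.877 = 103.4 sabins.

103.4 sabins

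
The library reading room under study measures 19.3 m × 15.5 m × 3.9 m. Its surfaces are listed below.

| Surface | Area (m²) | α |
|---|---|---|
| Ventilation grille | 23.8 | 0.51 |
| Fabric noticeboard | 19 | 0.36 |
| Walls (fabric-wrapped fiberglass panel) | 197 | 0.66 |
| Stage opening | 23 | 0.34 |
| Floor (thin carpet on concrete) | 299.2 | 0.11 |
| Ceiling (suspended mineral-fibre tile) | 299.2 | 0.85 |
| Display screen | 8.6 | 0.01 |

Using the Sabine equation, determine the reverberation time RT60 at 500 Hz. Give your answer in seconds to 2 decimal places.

A = Σ Sᵢαᵢ = 23.8*0.51 + 19*0.36 + 197*0.66 + 23*0.34 + 299.2*0.11 + 299.2*0.85 + 8.6*0.01 = 444.136 sabins.
Volume V = 19.3 × 15.5 × 3.9 = 1166.685 m³.
RT60 = 0.161 · V / A = 0.161 × 1166.685 / 444.136 = 0.42 s.

0.42 sec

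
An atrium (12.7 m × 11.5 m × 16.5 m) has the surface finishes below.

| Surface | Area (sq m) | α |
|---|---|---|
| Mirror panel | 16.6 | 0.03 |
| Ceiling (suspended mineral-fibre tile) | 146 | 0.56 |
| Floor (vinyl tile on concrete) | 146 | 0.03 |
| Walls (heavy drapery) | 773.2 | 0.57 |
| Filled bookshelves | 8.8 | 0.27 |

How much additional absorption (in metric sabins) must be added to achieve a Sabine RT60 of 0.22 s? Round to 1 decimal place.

Equivalent absorption area: A₁ = 16.6×0.03 + 146×0.56 + 146×0.03 + 773.2×0.57 + 8.8×0.27 = 529.738 sq m.
V = 2409.825 m³. Required absorption A₂ = 0.161 × 2409.825 / 0.22 = 1763.554 sabins.
ΔA = A₂ − A₁ = 1763.554 − 529.738 = 1233.8 sabins.

1233.8 sabins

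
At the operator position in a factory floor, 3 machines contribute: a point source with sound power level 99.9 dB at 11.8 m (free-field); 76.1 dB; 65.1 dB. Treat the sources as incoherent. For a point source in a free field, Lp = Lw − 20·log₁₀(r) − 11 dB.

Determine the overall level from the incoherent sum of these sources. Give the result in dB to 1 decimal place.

77.0 dB

Source at 11.8 m: Lp = 99.9 − 20·log₁₀(11.8) − 11 = 67.5 dB.
Sum in the linear (power) domain: Σ 10^(Lᵢ/10) = 10^(67.5/10) + 10^(76.1/10) + 10^(65.1/10) = 4.96e+07.
Back to dB: 10·log₁₀ Σ = 77.0 dB.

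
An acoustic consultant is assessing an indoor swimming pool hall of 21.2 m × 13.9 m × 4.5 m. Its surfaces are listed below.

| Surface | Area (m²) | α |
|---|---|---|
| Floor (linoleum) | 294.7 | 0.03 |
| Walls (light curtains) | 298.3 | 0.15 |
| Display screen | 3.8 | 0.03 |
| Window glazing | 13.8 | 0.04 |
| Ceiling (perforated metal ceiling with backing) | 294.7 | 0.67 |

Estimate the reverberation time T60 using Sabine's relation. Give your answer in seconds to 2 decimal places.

0.85 s

Total absorption A = 294.7·0.03 + 298.3·0.15 + 3.8·0.03 + 13.8·0.04 + 294.7·0.67
  = 8.841 + 44.745 + 0.114 + 0.552 + 197.449 = 251.701 m² sabins.
V = 21.2·13.9·4.5 = 1326.06 m³.
Sabine: RT60 = 0.161 × 1326.06 / 251.701 = 0.85 s.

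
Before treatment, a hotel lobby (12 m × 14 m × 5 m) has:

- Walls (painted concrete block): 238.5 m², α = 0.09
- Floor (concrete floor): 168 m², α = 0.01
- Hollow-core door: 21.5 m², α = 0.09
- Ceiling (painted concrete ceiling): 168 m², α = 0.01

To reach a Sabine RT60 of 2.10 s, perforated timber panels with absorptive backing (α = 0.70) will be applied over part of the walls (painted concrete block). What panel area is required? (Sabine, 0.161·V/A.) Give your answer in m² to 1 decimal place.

61.7

Total absorption A₁ = 238.5*0.09 + 168*0.01 + 21.5*0.09 + 168*0.01
  = 21.465 + 1.680 + 1.935 + 1.680 = 26.760 m² sabins.
V = 840 m³. Target absorption A₂ = 0.161 × 840 / 2.10 = 64.400 sabins.
Absorption to add: 64.400 − 26.760 = 37.640 sabins.
Net gain per m²: Δα = 0.70 − 0.09 = 0.61.
Area = ΔA/Δα = 37.640/0.61 = 61.7 m².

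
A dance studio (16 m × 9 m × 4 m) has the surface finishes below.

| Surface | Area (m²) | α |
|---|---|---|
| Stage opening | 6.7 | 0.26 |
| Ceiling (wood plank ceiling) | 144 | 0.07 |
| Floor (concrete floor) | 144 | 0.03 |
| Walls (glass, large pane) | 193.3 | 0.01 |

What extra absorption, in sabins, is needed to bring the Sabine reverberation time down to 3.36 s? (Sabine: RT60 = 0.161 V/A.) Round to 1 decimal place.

9.5 sabins

A₁ = Σ Sᵢαᵢ = 6.7*0.26 + 144*0.07 + 144*0.03 + 193.3*0.01 = 18.075 sabins.
Target A₂ = 0.161·576/3.36 = 27.600 sabins (V = 576 m³).
Additional absorption ΔA = 27.600 − 18.075 = 9.5 sabins.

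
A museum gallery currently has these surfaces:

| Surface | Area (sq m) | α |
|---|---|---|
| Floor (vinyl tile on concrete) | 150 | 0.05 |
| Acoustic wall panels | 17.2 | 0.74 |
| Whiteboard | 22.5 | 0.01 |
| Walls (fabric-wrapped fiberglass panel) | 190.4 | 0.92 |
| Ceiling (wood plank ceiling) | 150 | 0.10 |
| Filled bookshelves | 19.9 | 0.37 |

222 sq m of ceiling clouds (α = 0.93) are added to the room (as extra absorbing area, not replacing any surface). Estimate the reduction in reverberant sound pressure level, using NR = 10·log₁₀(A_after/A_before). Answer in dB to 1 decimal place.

2.9 dB

Summing Sᵢαᵢ: 7.500 + 12.728 + 0.225 + 175.168 + 15.000 + 7.363 → A_before = 217.984 sabins.
Treatment contributes 222·0.93 = 206.460 sabins.
A_after = 217.984 + 206.460 = 424.444 sabins.
NR = 10·log₁₀(424.444/217.984) = 2.9 dB.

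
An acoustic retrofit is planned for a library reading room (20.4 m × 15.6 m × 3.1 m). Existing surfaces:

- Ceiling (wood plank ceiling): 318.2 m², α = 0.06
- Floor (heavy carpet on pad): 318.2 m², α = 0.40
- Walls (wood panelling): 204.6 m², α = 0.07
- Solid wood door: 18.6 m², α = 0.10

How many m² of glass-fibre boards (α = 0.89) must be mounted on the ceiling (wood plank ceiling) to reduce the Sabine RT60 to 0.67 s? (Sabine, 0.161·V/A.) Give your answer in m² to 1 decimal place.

Summing Sᵢαᵢ: 19.092 + 127.280 + 14.322 + 1.860 → A₁ = 162.554 sabins.
V = 986.544 m³. Target absorption A₂ = 0.161 × 986.544 / 0.67 = 237.065 sabins.
Absorption to add: 237.065 − 162.554 = 74.511 sabins.
Net gain per m²: Δα = 0.89 − 0.06 = 0.83.
Panel area = 74.511 / 0.83 = 89.8 m².

89.8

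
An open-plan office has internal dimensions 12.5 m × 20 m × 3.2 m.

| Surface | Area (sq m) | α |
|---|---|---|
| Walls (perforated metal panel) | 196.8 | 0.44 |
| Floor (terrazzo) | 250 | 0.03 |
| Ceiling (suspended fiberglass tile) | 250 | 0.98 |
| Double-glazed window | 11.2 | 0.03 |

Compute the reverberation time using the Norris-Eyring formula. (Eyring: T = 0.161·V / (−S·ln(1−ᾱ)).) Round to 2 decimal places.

0.28 sec

Total surface area S = 196.8 + 250 + 250 + 11.2 = 708.0 sq m.
Absorption A = 196.8×0.44 + 250×0.03 + 250×0.98 + 11.2×0.03 = 339.428 sabins.
ᾱ = 339.428 / 708.0 = 0.4794.
Eyring denominator: −S ln(1−ᾱ) = 462.163.
V = 12.5 × 20 × 3.2 = 800 m³.
RT60 = 0.161 × 800 / 462.163 = 0.28 s.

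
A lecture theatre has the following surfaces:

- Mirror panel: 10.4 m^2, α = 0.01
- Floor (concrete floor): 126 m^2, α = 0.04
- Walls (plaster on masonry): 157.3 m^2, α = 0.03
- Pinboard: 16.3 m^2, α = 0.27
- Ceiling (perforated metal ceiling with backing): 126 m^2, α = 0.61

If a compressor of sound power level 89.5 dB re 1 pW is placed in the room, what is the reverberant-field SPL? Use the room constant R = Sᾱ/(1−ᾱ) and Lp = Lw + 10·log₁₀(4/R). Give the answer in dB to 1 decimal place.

Σ(Sᵢαᵢ) = 10.4·0.01 + 126·0.04 + 157.3·0.03 + 16.3·0.27 + 126·0.61 = 91.124; total area S = 436.0 m^2.
ᾱ = 91.124/436.0 = 0.2090; R = Sᾱ/(1−ᾱ) = 91.124/(1−0.2090) = 115.201 m^2.
Lp = 89.5 + 10·log₁₀(4/115.201) = 89.5 + (-14.59) = 74.9 dB.

74.9 dB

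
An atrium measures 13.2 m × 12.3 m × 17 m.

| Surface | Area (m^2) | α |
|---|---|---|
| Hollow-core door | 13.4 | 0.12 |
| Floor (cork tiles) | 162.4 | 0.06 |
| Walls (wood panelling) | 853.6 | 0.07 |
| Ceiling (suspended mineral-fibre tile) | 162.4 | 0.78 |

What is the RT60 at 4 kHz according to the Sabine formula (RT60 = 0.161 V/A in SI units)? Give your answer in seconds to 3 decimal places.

2.247 sec

Summing Sᵢαᵢ: 1.608 + 9.744 + 59.752 + 126.672 → A = 197.776 sabins.
Volume V = 13.2 × 12.3 × 17 = 2760.12 m³.
Sabine: RT60 = 0.161 × 2760.12 / 197.776 = 2.247 s.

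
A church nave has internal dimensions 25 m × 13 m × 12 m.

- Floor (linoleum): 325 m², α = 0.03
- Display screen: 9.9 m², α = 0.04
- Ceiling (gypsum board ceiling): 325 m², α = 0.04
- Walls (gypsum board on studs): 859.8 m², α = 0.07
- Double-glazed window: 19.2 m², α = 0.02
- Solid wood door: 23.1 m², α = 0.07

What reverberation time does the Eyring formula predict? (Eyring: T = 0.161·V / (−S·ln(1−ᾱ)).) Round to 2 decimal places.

S = Σ Sᵢ = 1562.0 m².
Σ(Sᵢαᵢ) = 325·0.03 + 9.9·0.04 + 325·0.04 + 859.8·0.07 + 19.2·0.02 + 23.1·0.07 = 85.333.
ᾱ = 85.333 / 1562.0 = 0.0546.
Eyring denominator: −S ln(1−ᾱ) = 87.702.
V = 25 × 13 × 12 = 3900 m³.
T = 0.161·V/[−S·ln(1−ᾱ)] = 0.161·3900/87.702 = 7.16 s.

7.16 s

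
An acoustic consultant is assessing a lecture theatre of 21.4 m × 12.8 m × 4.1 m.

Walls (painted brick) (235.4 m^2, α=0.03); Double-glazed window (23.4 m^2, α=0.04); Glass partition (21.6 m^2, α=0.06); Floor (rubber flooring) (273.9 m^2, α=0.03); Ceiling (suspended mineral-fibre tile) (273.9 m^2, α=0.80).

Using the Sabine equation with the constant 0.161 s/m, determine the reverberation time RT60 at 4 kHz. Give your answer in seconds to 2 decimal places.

0.76 sec

Summing Sᵢαᵢ: 7.062 + 0.936 + 1.296 + 8.217 + 219.120 → A = 236.631 sabins.
V = 21.4·12.8·4.1 = 1123.072 m³.
T = 0.161 V/A = 0.161·1123.072/236.631 = 0.76 s.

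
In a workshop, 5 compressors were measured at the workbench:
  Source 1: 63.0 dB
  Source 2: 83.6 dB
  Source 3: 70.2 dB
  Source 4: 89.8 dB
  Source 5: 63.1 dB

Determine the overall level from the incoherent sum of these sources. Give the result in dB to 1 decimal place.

Converting to relative power and adding: 10^(63.0/10) + 10^(83.6/10) + 10^(70.2/10) + 10^(89.8/10) + 10^(63.1/10) = 1.199e+09.
L_total = 10·log₁₀(1.199e+09) = 90.8 dB.

90.8 dB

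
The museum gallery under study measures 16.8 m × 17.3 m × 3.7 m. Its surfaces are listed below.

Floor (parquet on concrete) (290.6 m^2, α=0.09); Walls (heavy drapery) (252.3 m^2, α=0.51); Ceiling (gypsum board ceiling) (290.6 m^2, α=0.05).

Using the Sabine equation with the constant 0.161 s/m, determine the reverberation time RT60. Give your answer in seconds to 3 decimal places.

1.022 s

Total absorption A = 290.6*0.09 + 252.3*0.51 + 290.6*0.05
  = 26.154 + 128.673 + 14.530 = 169.357 m^2 sabins.
V = 16.8·17.3·3.7 = 1075.368 m³.
RT60 = 0.161 · V / A = 0.161 × 1075.368 / 169.357 = 1.022 s.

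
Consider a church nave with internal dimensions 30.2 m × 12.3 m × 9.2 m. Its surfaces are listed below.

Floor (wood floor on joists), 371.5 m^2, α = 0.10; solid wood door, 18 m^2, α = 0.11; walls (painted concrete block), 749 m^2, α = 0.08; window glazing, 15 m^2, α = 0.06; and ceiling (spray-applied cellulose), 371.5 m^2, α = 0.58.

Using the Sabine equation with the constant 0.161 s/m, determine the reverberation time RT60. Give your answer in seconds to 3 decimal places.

1.744 s

Total absorption A = 371.5×0.10 + 18×0.11 + 749×0.08 + 15×0.06 + 371.5×0.58
  = 37.150 + 1.980 + 59.920 + 0.900 + 215.470 = 315.420 m^2 sabins.
Room volume: 3417.432 m³.
T = 0.161 V/A = 0.161·3417.432/315.420 = 1.744 s.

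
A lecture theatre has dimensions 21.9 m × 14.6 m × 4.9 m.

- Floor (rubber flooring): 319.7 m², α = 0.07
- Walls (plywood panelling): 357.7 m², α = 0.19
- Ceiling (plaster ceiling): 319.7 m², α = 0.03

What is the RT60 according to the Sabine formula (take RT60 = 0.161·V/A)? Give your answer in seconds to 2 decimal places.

2.52 seconds

Total absorption A = 319.7×0.07 + 357.7×0.19 + 319.7×0.03
  = 22.379 + 67.963 + 9.591 = 99.933 m² sabins.
V = 21.9·14.6·4.9 = 1566.726 m³.
Sabine: RT60 = 0.161 × 1566.726 / 99.933 = 2.52 s.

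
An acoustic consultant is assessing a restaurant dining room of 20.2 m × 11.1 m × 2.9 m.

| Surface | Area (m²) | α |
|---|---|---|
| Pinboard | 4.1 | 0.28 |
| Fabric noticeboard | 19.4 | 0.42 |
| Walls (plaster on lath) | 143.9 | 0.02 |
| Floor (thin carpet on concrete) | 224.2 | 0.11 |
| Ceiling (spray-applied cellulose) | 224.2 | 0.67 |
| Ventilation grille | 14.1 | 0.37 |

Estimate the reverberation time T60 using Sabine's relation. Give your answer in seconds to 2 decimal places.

Equivalent absorption area: A = 4.1*0.28 + 19.4*0.42 + 143.9*0.02 + 224.2*0.11 + 224.2*0.67 + 14.1*0.37 = 192.267 m².
V = 20.2·11.1·2.9 = 650.238 m³.
T = 0.161 V/A = 0.161·650.238/192.267 = 0.54 s.

0.54 seconds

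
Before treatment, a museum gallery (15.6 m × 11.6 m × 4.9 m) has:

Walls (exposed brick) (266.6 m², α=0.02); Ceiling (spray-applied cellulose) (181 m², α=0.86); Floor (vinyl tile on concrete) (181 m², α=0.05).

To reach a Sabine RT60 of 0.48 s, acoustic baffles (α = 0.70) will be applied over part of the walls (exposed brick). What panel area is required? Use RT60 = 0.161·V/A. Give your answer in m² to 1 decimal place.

Total absorption A₁ = 266.6·0.02 + 181·0.86 + 181·0.05
  = 5.332 + 155.660 + 9.050 = 170.042 m² sabins.
V = 886.704 m³. Target absorption A₂ = 0.161 × 886.704 / 0.48 = 297.415 sabins.
ΔA needed = 297.415 − 170.042 = 127.373 sabins.
Net gain per m²: Δα = 0.70 − 0.02 = 0.68.
Area = ΔA/Δα = 127.373/0.68 = 187.3 m².

187.3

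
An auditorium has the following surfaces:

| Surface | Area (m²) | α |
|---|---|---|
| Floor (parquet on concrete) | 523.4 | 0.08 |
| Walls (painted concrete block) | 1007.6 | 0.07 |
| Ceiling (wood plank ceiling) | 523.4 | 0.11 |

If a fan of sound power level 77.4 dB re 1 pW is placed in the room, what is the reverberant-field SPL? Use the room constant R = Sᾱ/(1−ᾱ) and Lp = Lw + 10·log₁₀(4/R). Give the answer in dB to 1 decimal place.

Σ(Sᵢαᵢ) = 523.4×0.08 + 1007.6×0.07 + 523.4×0.11 = 169.978; total area S = 2054.4 m².
ᾱ = 0.0827, so room constant R = A/(1−ᾱ) = 185.303 m².
Lp = Lw + 10 log₁₀(4/R) = 77.4 -16.66 = 60.7 dB.

60.7 dB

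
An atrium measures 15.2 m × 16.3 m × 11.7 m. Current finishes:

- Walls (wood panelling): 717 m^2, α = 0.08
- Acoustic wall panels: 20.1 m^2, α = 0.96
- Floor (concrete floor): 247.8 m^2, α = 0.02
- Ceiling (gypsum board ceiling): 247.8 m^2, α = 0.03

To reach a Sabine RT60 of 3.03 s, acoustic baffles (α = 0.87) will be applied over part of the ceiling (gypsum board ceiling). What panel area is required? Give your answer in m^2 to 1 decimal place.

Summing Sᵢαᵢ: 57.360 + 19.296 + 4.956 + 7.434 → A₁ = 89.046 sabins.
V = 2898.792 m³. Target absorption A₂ = 0.161 × 2898.792 / 3.03 = 154.028 sabins.
Absorption to add: 154.028 − 89.046 = 64.982 sabins.
Each m^2 of panel replacing the ceiling (gypsum board ceiling) adds (0.87 − 0.03) = 0.84 sabins.
Area = ΔA/Δα = 64.982/0.84 = 77.4 m^2.

77.4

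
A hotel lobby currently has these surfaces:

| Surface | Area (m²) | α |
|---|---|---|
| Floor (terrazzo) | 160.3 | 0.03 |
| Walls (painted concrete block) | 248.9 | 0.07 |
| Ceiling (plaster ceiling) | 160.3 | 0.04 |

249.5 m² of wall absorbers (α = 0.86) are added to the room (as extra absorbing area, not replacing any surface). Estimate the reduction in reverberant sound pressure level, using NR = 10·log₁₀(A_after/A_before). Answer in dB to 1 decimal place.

9.3 dB

Total absorption A_before = 160.3*0.03 + 248.9*0.07 + 160.3*0.04
  = 4.809 + 17.423 + 6.412 = 28.644 m² sabins.
Treatment contributes 249.5·0.86 = 214.570 sabins.
A_after = 28.644 + 214.570 = 243.214 sabins.
NR = 10·log₁₀(243.214/28.644) = 9.3 dB.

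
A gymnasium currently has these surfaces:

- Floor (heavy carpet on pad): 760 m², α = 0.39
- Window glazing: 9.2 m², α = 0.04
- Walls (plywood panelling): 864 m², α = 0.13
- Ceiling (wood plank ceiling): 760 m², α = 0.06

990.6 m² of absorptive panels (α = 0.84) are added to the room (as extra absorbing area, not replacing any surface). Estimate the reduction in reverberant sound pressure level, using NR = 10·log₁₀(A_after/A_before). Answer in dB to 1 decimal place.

4.5 dB

Equivalent absorption area: A_before = 760×0.39 + 9.2×0.04 + 864×0.13 + 760×0.06 = 454.688 m².
Added absorption = 990.6 × 0.84 = 832.104 sabins.
New total A_after = 1286.792 sabins.
NR = 10·log₁₀(1286.792/454.688) = 4.5 dB.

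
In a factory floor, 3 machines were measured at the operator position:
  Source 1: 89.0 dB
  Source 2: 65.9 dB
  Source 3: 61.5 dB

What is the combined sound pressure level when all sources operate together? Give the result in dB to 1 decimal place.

Converting to relative power and adding: 10^(89.0/10) + 10^(65.9/10) + 10^(61.5/10) = 7.996e+08.
L_total = 10·log₁₀(7.996e+08) = 89.0 dB.

89.0 dB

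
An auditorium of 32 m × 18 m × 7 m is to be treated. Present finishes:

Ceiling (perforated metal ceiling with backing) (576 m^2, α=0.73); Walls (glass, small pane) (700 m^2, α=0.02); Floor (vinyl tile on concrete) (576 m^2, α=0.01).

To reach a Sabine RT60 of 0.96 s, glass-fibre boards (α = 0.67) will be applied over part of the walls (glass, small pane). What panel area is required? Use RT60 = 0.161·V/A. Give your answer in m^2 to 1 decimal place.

363.0

Summing Sᵢαᵢ: 420.480 + 14.000 + 5.760 → A₁ = 440.240 sabins.
Required A₂ = 0.161·4032/0.96 = 676.200 sabins.
ΔA needed = 676.200 − 440.240 = 235.960 sabins.
Each m^2 of panel replacing the walls (glass, small pane) adds (0.67 − 0.02) = 0.65 sabins.
Area = ΔA/Δα = 235.960/0.65 = 363.0 m^2.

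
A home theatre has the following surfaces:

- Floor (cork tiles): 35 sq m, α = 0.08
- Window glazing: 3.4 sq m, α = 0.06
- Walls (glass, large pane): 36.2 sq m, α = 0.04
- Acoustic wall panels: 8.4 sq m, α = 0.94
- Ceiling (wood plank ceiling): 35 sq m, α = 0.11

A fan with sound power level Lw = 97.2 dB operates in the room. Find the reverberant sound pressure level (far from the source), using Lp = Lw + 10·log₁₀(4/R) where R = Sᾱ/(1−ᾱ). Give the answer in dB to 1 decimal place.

90.5 dB

Σ(Sᵢαᵢ) = 35×0.08 + 3.4×0.06 + 36.2×0.04 + 8.4×0.94 + 35×0.11 = 16.198; total area S = 118.0 sq m.
ᾱ = 0.1373, so room constant R = A/(1−ᾱ) = 18.776 sq m.
Lp = Lw + 10 log₁₀(4/R) = 97.2 -6.72 = 90.5 dB.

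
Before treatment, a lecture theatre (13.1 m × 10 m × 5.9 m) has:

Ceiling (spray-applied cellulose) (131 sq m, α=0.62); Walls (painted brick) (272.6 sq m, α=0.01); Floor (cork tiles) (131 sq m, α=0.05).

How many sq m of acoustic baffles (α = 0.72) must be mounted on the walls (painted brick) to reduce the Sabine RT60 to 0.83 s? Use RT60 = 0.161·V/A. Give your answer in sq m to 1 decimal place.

83.7

Equivalent absorption area: A₁ = 131·0.62 + 272.6·0.01 + 131·0.05 = 90.496 sq m.
V = 772.9 m³. Target absorption A₂ = 0.161 × 772.9 / 0.83 = 149.924 sabins.
ΔA needed = 149.924 − 90.496 = 59.428 sabins.
Each sq m of panel replacing the walls (painted brick) adds (0.72 − 0.01) = 0.71 sabins.
Panel area = 59.428 / 0.71 = 83.7 sq m.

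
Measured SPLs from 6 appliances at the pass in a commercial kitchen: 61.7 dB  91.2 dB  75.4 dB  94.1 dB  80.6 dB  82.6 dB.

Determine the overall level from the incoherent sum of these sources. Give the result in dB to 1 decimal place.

96.3 dB

Sum in the linear (power) domain: Σ 10^(Lᵢ/10) = 10^(61.7/10) + 10^(91.2/10) + 10^(75.4/10) + 10^(94.1/10) + 10^(80.6/10) + 10^(82.6/10) = 4.222e+09.
L_total = 10·log₁₀(4.222e+09) = 96.3 dB.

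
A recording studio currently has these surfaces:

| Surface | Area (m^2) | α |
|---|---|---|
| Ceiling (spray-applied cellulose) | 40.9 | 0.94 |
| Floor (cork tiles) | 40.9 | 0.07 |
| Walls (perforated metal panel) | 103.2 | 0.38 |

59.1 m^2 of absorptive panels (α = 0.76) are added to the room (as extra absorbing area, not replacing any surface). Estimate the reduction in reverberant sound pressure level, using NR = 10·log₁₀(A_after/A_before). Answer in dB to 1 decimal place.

1.9 dB

Summing Sᵢαᵢ: 38.446 + 2.863 + 39.216 → A_before = 80.525 sabins.
Treatment contributes 59.1·0.76 = 44.916 sabins.
New total A_after = 125.441 sabins.
Reduction = 10 log₁₀(A_after/A_before) = 10 log₁₀(1.5578) = 1.9 dB.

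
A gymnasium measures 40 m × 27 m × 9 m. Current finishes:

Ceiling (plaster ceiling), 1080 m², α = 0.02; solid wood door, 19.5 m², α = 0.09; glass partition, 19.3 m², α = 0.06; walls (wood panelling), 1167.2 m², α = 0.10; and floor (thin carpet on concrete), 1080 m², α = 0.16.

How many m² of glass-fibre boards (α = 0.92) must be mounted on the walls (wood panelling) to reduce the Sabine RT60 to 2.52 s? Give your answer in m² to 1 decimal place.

374.3

Equivalent absorption area: A₁ = 1080*0.02 + 19.5*0.09 + 19.3*0.06 + 1167.2*0.10 + 1080*0.16 = 314.033 m².
V = 9720 m³. Target absorption A₂ = 0.161 × 9720 / 2.52 = 621.000 sabins.
Absorption to add: 621.000 − 314.033 = 306.967 sabins.
Each m² of panel replacing the walls (wood panelling) adds (0.92 − 0.10) = 0.82 sabins.
Area = ΔA/Δα = 306.967/0.82 = 374.3 m².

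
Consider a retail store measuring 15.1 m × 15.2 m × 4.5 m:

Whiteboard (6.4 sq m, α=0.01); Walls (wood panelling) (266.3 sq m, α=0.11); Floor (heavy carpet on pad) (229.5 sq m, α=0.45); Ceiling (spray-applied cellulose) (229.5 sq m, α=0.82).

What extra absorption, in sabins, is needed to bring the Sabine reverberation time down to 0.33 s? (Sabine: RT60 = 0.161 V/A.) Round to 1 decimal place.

183.1 sabins

Total absorption A₁ = 6.4×0.01 + 266.3×0.11 + 229.5×0.45 + 229.5×0.82
  = 0.064 + 29.293 + 103.275 + 188.190 = 320.822 sq m sabins.
Target A₂ = 0.161·1032.84/0.33 = 503.901 sabins (V = 1032.84 m³).
Shortfall: 503.901 − 320.822 = 183.1 sabins.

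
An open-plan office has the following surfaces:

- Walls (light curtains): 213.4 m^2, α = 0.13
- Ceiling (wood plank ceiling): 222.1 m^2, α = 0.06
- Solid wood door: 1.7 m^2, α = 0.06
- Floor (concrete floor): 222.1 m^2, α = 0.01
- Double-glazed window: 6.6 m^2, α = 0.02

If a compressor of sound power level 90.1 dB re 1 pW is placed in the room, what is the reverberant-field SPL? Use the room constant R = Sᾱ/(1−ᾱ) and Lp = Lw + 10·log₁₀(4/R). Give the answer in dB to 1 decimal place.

79.4 dB

A = 43.523 sabins; S = 665.9 m^2.
ᾱ = 43.523/665.9 = 0.0654; R = Sᾱ/(1−ᾱ) = 43.523/(1−0.0654) = 46.569 m^2.
Lp = 90.1 + 10·log₁₀(4/46.569) = 90.1 + (-10.66) = 79.4 dB.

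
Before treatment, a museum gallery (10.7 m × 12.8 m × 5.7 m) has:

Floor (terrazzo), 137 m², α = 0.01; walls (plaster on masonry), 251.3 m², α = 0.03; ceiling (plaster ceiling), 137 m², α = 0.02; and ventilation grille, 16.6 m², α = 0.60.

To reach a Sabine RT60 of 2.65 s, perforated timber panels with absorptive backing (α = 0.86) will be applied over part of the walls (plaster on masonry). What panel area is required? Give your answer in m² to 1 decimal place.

Total absorption A₁ = 137*0.01 + 251.3*0.03 + 137*0.02 + 16.6*0.60
  = 1.370 + 7.539 + 2.740 + 9.960 = 21.609 m² sabins.
Required A₂ = 0.161·780.672/2.65 = 47.430 sabins.
Absorption to add: 47.430 − 21.609 = 25.821 sabins.
Each m² of panel replacing the walls (plaster on masonry) adds (0.86 − 0.03) = 0.83 sabins.
Area = ΔA/Δα = 25.821/0.83 = 31.1 m².

31.1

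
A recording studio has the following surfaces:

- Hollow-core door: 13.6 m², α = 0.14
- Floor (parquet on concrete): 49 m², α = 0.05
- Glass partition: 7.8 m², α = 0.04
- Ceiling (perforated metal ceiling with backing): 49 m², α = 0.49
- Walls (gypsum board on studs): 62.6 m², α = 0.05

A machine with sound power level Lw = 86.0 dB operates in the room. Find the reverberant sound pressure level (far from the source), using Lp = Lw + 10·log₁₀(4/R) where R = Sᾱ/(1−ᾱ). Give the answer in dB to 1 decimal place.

76.2 dB

A = 31.806 sabins; S = 182.0 m².
ᾱ = 31.806/182.0 = 0.1748; R = Sᾱ/(1−ᾱ) = 31.806/(1−0.1748) = 38.543 m².
Lp = Lw + 10 log₁₀(4/R) = 86.0 -9.84 = 76.2 dB.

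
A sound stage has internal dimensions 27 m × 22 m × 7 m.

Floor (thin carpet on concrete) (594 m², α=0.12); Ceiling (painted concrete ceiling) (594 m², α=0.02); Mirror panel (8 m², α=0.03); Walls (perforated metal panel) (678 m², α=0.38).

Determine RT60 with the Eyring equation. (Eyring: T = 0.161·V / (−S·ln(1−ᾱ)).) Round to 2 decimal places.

1.78 s

S = Σ Sᵢ = 1874.0 m².
Σ(Sᵢαᵢ) = 594·0.12 + 594·0.02 + 8·0.03 + 678·0.38 = 341.040.
Mean coefficient ᾱ = A/S = 0.1820.
Eyring denominator: −S ln(1−ᾱ) = 376.473.
V = 27 × 22 × 7 = 4158 m³.
T = 0.161·V/[−S·ln(1−ᾱ)] = 0.161·4158/376.473 = 1.78 s.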